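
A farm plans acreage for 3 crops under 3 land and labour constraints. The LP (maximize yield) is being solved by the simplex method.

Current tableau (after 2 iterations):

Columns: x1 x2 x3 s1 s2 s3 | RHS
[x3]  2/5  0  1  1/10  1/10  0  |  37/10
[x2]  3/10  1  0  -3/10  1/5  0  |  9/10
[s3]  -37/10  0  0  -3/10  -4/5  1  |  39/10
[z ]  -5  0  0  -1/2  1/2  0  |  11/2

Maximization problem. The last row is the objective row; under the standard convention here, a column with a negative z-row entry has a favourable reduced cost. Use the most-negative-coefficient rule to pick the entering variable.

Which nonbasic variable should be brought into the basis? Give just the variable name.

Objective-row coefficients: x1: -5, x2: 0, x3: 0, s1: -1/2, s2: 1/2, s3: 0.
The most negative is -5 in column x1, so x1 enters.

x1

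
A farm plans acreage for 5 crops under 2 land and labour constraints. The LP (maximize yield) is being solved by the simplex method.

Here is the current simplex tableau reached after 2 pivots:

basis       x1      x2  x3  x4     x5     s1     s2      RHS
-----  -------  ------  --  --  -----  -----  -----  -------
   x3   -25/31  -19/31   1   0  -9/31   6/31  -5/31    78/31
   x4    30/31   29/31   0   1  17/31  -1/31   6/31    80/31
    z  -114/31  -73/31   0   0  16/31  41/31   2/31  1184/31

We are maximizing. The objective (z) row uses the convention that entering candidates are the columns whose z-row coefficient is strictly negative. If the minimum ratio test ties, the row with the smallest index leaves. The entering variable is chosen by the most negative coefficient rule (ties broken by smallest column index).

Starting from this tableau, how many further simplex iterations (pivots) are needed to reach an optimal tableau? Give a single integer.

pivot: x1 in, x4 out → z = 48
No improving column remains; optimal.

1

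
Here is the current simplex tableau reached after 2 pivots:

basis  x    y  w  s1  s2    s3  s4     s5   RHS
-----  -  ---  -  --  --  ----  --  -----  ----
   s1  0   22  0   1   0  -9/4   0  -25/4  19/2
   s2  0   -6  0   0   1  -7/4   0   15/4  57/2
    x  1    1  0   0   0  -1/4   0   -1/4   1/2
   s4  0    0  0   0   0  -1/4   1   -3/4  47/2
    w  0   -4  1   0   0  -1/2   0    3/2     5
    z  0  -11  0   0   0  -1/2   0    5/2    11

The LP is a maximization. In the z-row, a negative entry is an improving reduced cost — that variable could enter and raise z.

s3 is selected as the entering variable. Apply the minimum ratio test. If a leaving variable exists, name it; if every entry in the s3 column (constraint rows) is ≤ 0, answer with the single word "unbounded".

s3-column entries: row 1: -9/4, row 2: -7/4, row 3: -1/4, row 4: -1/4, row 5: -1/2. All ≤ 0, so s3 can increase without bound; the LP is unbounded in this direction.

unbounded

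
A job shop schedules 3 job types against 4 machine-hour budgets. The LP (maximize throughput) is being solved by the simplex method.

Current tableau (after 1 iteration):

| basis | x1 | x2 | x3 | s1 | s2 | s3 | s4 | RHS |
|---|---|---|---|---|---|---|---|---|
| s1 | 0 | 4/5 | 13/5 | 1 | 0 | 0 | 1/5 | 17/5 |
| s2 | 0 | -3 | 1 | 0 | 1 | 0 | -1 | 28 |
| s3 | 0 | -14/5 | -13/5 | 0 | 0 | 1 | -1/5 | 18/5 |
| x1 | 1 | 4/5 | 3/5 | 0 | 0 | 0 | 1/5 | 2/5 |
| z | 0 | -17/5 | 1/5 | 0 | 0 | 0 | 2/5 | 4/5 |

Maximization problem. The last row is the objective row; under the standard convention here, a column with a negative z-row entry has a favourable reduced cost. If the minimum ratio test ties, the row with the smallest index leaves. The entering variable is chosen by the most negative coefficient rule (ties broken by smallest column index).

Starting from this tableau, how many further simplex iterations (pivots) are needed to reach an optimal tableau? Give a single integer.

pivot: x2 in, x1 out → z = 5/2
No improving column remains; optimal.

1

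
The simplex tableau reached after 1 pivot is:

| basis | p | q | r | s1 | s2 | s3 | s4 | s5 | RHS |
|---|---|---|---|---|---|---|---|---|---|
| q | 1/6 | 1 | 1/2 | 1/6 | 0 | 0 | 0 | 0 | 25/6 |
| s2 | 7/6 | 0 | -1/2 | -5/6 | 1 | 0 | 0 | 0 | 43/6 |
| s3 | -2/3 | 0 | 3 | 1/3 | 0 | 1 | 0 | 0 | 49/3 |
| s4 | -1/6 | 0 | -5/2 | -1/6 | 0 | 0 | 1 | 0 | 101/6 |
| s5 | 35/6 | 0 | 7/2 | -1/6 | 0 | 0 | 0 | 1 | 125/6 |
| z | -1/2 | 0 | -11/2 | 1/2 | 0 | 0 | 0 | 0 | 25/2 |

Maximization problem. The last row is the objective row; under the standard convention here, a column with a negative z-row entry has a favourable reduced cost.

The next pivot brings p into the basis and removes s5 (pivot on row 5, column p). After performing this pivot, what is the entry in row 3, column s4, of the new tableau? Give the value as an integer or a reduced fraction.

Pivot element is row 5, column p: 35/6.
Normalize row 5: new (row 5, s4) = 0/(35/6) = 0.
row 3 ← row 3 − (-2/3)·(new row 5): 0 − (-2/3)·0 = 0.

0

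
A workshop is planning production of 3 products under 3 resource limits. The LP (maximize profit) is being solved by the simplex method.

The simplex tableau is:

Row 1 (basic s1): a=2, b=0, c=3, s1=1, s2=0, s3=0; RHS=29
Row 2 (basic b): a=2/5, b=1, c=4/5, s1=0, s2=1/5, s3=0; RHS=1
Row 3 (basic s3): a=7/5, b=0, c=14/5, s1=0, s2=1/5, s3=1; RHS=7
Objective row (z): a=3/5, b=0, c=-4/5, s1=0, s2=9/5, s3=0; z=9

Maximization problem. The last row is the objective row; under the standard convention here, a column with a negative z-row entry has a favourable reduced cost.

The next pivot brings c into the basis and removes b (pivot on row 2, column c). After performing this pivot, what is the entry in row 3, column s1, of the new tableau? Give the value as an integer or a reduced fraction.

0

Pivot element is row 2, column c: 4/5.
Normalize row 2: new (row 2, s1) = 0/(4/5) = 0.
row 3 ← row 3 − (14/5)·(new row 2): 0 − (14/5)·0 = 0.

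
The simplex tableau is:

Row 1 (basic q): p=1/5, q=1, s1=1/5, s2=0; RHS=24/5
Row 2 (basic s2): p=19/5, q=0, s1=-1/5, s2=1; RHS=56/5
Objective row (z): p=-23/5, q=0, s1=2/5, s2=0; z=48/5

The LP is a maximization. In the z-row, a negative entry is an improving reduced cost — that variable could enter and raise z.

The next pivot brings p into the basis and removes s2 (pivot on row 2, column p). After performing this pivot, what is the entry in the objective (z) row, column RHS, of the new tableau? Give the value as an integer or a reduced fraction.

440/19

Pivot element is row 2, column p: 19/5.
Normalize row 2: new (row 2, RHS) = (56/5)/(19/5) = 56/19.
z-row ← z-row − (-23/5)·(new row 2): 48/5 − (-23/5)·(56/19) = 440/19.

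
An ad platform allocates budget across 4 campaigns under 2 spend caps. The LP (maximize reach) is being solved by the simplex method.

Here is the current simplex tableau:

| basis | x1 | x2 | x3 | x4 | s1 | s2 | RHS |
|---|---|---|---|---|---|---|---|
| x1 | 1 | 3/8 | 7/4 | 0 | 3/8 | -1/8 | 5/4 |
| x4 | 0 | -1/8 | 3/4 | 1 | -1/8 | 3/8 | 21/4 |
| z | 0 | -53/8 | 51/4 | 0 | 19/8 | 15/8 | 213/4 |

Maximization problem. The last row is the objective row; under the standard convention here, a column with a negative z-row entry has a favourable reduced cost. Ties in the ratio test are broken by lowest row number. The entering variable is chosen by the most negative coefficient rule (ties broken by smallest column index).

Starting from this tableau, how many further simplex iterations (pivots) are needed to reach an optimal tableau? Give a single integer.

pivot: x2 in, x1 out → z = 226/3
pivot: s2 in, x4 out → z = 81
No improving column remains; optimal.

2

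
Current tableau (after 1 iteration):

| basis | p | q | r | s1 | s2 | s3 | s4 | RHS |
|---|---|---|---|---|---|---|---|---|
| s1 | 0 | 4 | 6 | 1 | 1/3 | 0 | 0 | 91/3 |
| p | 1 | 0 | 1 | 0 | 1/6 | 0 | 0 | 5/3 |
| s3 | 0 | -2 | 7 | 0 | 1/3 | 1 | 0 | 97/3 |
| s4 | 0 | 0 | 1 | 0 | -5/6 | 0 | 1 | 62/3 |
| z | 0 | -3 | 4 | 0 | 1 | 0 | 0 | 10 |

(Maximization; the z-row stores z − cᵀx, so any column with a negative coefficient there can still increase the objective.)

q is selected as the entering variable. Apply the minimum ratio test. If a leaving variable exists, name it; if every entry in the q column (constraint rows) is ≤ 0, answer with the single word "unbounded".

Ratios: row 1 (s1): (91/3)/4 = 91/12; row 2 (p): entry 0 ≤ 0, skip; row 3 (s3): entry -2 ≤ 0, skip; row 4 (s4): entry 0 ≤ 0, skip.
Minimum ratio is in the s1 row, so s1 leaves.

s1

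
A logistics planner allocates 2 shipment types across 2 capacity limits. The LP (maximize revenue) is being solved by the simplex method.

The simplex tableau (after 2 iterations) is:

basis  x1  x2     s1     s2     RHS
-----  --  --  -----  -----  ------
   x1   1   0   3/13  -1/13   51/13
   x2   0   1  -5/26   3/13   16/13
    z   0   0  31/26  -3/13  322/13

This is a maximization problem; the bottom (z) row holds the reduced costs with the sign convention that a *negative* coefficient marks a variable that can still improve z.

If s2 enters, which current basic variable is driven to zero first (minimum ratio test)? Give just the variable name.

Ratios: row 1 (x1): entry -1/13 ≤ 0, skip; row 2 (x2): (16/13)/(3/13) = 16/3.
Minimum ratio 16/3 is in the x2 row, so x2 leaves.

x2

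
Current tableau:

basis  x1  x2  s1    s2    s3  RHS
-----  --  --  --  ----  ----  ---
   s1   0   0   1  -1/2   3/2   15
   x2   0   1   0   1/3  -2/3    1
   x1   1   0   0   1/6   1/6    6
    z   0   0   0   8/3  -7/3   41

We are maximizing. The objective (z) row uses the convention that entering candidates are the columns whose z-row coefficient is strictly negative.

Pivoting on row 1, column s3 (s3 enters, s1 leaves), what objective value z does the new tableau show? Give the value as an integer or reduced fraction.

Minimum ratio for s3: 15/(3/2) = 10.
z changes by −(z-row coeff of s3)·ratio = −(-7/3)·10 = 70/3.
New z = 41 + (70/3) = 193/3.

193/3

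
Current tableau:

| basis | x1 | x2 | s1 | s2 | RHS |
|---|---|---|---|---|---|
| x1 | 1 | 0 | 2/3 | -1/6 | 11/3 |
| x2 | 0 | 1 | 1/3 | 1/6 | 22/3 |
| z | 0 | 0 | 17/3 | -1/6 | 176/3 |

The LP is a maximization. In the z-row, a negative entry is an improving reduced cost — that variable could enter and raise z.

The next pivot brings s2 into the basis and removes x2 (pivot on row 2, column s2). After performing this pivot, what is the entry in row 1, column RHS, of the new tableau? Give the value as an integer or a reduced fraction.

Pivot element is row 2, column s2: 1/6.
Normalize row 2: new (row 2, RHS) = (22/3)/(1/6) = 44.
row 1 ← row 1 − (-1/6)·(new row 2): 11/3 − (-1/6)·44 = 11.

11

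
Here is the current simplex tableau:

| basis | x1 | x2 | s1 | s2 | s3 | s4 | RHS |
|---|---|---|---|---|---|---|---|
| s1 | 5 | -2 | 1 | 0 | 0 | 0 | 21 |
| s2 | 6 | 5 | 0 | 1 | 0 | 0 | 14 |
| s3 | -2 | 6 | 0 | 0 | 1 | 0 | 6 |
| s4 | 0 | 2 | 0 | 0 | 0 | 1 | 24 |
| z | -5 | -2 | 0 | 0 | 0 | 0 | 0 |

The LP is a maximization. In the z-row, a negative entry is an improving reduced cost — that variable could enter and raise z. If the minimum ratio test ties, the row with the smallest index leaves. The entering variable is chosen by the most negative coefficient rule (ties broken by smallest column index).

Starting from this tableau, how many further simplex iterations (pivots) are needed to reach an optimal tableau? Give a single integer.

1

pivot: x1 in, s2 out → z = 35/3
No improving column remains; optimal.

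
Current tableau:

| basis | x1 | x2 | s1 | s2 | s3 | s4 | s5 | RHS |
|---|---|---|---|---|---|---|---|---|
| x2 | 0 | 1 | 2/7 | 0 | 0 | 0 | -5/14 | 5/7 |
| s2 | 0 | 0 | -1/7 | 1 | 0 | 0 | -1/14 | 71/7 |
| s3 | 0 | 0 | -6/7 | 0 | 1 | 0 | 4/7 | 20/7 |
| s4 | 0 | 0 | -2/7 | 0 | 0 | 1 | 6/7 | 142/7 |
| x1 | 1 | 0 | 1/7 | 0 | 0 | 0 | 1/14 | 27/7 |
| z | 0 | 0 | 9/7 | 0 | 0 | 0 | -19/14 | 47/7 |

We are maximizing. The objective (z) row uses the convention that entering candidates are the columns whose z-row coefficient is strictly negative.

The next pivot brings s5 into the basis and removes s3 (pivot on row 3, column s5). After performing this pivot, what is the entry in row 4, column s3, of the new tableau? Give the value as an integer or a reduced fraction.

-3/2

Pivot element is row 3, column s5: 4/7.
Normalize row 3: new (row 3, s3) = 1/(4/7) = 7/4.
row 4 ← row 4 − (6/7)·(new row 3): 0 − (6/7)·(7/4) = -3/2.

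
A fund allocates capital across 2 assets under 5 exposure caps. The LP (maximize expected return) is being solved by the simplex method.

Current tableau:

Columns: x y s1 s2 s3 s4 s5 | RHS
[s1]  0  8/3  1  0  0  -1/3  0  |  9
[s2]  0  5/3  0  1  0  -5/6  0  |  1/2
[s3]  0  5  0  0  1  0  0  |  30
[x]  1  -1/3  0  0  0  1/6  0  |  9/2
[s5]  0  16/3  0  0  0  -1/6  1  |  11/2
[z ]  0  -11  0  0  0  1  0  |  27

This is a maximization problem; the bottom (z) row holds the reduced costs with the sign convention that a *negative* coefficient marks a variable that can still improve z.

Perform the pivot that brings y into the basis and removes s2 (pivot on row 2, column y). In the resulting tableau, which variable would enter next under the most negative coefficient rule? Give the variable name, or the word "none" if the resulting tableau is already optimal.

Pivot element 5/3. New z-row = old z-row − (-11)·(row 2/(5/3)).
Updated z-row coefficients: x: 0, y: 0, s1: 0, s2: 33/5, s3: 0, s4: -9/2, s5: 0.
The most negative is -9/2 in column s4, so s4 would enter next.

s4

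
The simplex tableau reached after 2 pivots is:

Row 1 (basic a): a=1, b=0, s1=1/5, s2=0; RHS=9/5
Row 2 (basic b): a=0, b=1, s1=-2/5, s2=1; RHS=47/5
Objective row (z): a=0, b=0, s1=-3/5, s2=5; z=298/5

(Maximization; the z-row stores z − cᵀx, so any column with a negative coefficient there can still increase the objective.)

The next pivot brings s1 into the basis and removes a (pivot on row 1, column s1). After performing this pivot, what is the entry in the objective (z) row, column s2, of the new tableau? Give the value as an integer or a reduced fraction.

Pivot element is row 1, column s1: 1/5.
Normalize row 1: new (row 1, s2) = 0/(1/5) = 0.
z-row ← z-row − (-3/5)·(new row 1): 5 − (-3/5)·0 = 5.

5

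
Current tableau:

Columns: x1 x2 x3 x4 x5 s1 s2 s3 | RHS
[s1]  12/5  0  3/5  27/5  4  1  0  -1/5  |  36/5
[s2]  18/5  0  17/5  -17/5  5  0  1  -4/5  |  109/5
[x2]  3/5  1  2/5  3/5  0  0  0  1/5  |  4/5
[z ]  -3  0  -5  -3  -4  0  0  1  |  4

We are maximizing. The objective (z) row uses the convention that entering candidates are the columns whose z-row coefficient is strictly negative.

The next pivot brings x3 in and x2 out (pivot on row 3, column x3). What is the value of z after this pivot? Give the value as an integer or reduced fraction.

Minimum ratio for x3: (4/5)/(2/5) = 2.
z changes by −(z-row coeff of x3)·ratio = −(-5)·2 = 10.
New z = 4 + 10 = 14.

14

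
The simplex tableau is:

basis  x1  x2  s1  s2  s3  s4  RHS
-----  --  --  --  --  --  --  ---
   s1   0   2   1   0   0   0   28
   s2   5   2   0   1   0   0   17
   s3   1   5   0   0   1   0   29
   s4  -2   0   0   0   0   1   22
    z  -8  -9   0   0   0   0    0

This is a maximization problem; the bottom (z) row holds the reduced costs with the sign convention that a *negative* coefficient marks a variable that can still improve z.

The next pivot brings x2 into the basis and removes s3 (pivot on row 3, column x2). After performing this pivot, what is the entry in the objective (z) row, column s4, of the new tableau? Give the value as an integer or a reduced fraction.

0

Pivot element is row 3, column x2: 5.
Normalize row 3: new (row 3, s4) = 0/5 = 0.
z-row ← z-row − (-9)·(new row 3): 0 − (-9)·0 = 0.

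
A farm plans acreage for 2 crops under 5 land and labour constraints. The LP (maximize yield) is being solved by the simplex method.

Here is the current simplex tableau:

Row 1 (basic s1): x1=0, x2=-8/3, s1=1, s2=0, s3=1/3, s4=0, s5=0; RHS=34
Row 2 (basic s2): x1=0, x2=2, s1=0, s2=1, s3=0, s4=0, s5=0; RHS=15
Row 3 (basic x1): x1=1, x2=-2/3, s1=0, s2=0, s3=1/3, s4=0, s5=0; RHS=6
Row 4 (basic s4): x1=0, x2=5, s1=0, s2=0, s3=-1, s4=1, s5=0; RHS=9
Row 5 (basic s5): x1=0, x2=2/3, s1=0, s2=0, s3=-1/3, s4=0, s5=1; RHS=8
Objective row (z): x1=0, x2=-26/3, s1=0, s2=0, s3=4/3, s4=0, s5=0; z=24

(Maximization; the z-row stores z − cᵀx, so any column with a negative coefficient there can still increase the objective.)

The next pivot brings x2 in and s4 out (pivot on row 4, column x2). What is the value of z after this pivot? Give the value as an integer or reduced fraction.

Minimum ratio for x2: 9/5 = 9/5.
z changes by −(z-row coeff of x2)·ratio = −(-26/3)·(9/5) = 78/5.
New z = 24 + (78/5) = 198/5.

198/5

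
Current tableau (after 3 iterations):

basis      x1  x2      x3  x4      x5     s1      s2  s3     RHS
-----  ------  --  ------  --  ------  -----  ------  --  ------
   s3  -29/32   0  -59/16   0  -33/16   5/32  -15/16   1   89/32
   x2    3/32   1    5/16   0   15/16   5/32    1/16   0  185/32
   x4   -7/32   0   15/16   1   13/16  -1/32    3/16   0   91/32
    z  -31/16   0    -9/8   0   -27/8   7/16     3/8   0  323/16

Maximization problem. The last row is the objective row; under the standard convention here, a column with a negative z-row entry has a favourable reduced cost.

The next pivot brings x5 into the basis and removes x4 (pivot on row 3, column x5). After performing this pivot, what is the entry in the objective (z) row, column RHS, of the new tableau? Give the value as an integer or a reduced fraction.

32

Pivot element is row 3, column x5: 13/16.
Normalize row 3: new (row 3, RHS) = (91/32)/(13/16) = 7/2.
z-row ← z-row − (-27/8)·(new row 3): 323/16 − (-27/8)·(7/2) = 32.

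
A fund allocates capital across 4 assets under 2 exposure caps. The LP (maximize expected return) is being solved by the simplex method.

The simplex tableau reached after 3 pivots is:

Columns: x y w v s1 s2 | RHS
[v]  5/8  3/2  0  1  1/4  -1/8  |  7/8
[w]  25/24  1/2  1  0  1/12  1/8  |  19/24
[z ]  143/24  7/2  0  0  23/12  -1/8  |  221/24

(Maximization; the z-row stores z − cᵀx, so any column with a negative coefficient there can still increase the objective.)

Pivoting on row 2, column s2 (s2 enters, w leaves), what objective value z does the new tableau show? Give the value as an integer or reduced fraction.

10

Minimum ratio for s2: (19/24)/(1/8) = 19/3.
z changes by −(z-row coeff of s2)·ratio = −(-1/8)·(19/3) = 19/24.
New z = 221/24 + (19/24) = 10.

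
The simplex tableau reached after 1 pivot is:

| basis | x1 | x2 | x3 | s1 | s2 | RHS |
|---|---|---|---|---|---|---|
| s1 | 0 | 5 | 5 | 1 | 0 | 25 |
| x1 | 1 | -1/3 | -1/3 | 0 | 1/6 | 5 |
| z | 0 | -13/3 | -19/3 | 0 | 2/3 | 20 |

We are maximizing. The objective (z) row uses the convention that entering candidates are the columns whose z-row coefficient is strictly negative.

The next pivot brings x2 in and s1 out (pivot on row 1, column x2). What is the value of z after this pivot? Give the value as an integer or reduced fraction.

Minimum ratio for x2: 25/5 = 5.
z changes by −(z-row coeff of x2)·ratio = −(-13/3)·5 = 65/3.
New z = 20 + (65/3) = 125/3.

125/3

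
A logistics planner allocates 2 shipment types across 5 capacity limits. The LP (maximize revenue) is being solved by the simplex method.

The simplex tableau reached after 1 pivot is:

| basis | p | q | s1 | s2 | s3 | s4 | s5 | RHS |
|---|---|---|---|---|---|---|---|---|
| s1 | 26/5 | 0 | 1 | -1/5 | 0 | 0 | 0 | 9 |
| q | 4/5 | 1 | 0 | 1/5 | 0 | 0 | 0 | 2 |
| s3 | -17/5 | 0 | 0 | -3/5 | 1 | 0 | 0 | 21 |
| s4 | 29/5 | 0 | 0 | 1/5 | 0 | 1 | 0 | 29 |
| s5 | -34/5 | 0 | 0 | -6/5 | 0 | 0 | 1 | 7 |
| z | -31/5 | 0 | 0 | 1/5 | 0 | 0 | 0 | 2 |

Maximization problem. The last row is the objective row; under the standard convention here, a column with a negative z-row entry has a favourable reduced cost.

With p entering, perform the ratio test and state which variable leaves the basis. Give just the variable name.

Ratios: row 1 (s1): 9/(26/5) = 45/26; row 2 (q): 2/(4/5) = 5/2; row 3 (s3): entry -17/5 ≤ 0, skip; row 4 (s4): 29/(29/5) = 5; row 5 (s5): entry -34/5 ≤ 0, skip.
Minimum ratio 45/26 is in the s1 row, so s1 leaves.

s1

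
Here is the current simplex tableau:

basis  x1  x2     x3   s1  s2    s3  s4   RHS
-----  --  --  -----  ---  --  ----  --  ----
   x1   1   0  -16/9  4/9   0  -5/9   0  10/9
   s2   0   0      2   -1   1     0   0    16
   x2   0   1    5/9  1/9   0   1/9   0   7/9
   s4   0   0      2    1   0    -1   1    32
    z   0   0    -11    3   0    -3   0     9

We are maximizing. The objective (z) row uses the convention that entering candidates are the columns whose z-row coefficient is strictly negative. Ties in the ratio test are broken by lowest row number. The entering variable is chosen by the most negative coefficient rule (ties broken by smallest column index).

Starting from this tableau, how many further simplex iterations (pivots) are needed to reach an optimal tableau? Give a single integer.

pivot: x3 in, x2 out → z = 122/5
pivot: s3 in, x3 out → z = 30
No improving column remains; optimal.

2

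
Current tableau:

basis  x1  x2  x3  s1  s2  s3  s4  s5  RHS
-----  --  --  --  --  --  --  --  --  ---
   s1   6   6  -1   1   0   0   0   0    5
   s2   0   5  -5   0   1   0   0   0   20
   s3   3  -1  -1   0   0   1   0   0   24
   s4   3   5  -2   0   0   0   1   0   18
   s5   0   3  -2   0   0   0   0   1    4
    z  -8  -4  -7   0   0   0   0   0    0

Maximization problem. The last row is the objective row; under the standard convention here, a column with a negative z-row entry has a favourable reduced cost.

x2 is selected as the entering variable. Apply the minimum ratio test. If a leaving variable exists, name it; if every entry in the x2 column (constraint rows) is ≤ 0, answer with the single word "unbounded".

s1

Ratios: row 1 (s1): 5/6 = 5/6; row 2 (s2): 20/5 = 4; row 3 (s3): entry -1 ≤ 0, skip; row 4 (s4): 18/5 = 18/5; row 5 (s5): 4/3 = 4/3.
Minimum ratio is in the s1 row, so s1 leaves.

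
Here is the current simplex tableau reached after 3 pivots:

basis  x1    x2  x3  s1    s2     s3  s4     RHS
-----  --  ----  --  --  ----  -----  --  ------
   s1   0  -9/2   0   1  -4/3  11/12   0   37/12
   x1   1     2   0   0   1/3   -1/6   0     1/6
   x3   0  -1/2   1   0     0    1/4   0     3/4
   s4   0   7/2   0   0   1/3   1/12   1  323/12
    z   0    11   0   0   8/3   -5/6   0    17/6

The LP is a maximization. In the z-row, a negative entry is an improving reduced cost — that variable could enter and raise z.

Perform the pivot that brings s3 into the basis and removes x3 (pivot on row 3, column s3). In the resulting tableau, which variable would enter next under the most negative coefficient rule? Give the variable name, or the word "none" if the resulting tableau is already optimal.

Pivot element 1/4. New z-row = old z-row − (-5/6)·(row 3/(1/4)).
Updated z-row coefficients: x1: 0, x2: 28/3, x3: 10/3, s1: 0, s2: 8/3, s3: 0, s4: 0.
No coefficient is strictly negative; the tableau after this pivot is optimal.

none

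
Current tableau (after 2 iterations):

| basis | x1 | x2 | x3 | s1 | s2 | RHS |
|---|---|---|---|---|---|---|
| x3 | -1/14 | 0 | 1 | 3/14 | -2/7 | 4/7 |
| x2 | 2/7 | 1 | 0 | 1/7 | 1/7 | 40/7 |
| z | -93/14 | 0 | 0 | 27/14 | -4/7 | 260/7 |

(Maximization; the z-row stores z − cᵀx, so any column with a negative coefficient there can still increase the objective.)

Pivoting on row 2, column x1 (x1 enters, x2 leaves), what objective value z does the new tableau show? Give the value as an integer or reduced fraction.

170

Minimum ratio for x1: (40/7)/(2/7) = 20.
z changes by −(z-row coeff of x1)·ratio = −(-93/14)·20 = 930/7.
New z = 260/7 + (930/7) = 170.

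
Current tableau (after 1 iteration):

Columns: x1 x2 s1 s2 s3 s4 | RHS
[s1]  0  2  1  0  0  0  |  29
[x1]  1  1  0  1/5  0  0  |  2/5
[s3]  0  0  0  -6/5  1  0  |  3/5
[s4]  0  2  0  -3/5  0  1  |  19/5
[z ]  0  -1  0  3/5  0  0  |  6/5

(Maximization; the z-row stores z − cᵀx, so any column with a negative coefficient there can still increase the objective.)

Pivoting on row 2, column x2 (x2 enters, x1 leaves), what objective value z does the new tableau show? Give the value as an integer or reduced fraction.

8/5

Minimum ratio for x2: (2/5)/1 = 2/5.
z changes by −(z-row coeff of x2)·ratio = −(-1)·(2/5) = 2/5.
New z = 6/5 + (2/5) = 8/5.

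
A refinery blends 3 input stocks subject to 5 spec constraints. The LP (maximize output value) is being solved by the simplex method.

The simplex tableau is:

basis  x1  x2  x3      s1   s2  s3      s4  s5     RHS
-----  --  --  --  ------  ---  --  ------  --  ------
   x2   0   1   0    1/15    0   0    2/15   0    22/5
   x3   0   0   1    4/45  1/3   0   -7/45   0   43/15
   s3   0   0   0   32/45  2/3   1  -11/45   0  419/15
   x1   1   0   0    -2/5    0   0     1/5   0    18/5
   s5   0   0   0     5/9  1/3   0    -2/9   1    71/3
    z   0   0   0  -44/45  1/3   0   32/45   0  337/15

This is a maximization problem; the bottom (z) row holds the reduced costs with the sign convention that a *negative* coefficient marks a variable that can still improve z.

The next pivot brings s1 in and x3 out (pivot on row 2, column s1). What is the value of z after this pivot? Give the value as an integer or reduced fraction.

54

Minimum ratio for s1: (43/15)/(4/45) = 129/4.
z changes by −(z-row coeff of s1)·ratio = −(-44/45)·(129/4) = 473/15.
New z = 337/15 + (473/15) = 54.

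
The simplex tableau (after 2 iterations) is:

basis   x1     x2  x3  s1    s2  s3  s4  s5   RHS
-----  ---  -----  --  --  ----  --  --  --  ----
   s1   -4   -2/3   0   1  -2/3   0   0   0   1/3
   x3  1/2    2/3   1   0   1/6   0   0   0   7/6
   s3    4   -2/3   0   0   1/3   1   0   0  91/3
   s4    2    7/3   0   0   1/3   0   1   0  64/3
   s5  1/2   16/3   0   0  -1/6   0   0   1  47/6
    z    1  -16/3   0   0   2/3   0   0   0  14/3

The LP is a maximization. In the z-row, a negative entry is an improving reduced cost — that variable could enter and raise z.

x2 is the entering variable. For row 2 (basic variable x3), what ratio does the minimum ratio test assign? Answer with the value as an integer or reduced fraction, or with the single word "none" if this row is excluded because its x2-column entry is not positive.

Ratio = RHS / (x2 entry) = (7/6) / (2/3) = 7/4.

7/4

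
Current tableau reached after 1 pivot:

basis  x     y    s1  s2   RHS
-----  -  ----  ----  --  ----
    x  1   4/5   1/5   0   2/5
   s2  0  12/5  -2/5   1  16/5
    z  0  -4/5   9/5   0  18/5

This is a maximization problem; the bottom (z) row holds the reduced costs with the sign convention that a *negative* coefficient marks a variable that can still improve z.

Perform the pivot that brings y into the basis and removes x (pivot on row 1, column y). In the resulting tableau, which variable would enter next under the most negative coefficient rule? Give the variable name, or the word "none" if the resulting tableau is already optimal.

Pivot element 4/5. New z-row = old z-row − (-4/5)·(row 1/(4/5)).
Updated z-row coefficients: x: 1, y: 0, s1: 2, s2: 0.
No coefficient is strictly negative; the tableau after this pivot is optimal.

none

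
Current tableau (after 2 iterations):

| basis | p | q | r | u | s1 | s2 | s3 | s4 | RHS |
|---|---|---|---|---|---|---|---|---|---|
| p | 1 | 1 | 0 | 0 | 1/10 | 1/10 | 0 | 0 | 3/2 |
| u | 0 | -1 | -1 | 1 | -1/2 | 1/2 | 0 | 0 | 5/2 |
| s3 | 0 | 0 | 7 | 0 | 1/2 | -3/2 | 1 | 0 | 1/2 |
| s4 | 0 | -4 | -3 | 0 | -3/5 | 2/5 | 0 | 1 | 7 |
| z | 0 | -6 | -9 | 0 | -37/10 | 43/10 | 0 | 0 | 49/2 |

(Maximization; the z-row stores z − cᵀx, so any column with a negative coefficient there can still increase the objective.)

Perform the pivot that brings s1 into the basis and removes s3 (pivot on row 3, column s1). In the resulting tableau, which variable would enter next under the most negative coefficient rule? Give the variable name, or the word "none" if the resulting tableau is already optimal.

Pivot element 1/2. New z-row = old z-row − (-37/10)·(row 3/(1/2)).
Updated z-row coefficients: p: 0, q: -6, r: 214/5, u: 0, s1: 0, s2: -34/5, s3: 37/5, s4: 0.
The most negative is -34/5 in column s2, so s2 would enter next.

s2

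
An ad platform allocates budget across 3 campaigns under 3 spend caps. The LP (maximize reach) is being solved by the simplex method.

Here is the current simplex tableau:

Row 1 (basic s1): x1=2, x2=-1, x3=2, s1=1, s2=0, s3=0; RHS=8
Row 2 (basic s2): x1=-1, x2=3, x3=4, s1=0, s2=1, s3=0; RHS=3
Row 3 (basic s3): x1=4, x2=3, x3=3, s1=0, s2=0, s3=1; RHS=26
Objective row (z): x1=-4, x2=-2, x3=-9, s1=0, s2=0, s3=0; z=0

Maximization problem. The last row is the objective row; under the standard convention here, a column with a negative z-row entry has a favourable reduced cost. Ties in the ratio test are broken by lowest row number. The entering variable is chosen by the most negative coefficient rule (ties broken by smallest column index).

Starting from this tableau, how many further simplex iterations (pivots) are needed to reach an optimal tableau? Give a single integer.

pivot: x3 in, s2 out → z = 27/4
pivot: x1 in, s1 out → z = 23
pivot: x2 in, s3 out → z = 1436/55
No improving column remains; optimal.

3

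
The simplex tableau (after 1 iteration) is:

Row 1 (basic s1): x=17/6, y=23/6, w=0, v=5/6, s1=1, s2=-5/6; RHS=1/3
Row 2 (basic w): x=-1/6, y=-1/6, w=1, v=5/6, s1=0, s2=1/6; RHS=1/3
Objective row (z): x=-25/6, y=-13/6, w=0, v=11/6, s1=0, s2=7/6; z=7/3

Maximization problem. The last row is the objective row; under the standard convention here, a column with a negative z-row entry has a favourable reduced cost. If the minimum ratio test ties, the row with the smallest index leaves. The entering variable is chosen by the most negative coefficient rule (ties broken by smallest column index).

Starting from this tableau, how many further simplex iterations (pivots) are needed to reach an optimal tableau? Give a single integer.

pivot: x in, s1 out → z = 48/17
pivot: s2 in, w out → z = 3
No improving column remains; optimal.

2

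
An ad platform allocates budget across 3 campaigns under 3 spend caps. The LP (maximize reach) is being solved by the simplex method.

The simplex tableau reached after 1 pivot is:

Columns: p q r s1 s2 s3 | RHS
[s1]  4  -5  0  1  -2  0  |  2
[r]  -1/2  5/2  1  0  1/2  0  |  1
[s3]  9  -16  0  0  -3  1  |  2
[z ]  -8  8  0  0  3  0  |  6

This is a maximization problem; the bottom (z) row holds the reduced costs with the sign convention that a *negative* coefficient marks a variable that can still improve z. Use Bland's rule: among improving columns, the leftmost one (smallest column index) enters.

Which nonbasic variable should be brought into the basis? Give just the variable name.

Objective-row coefficients: p: -8, q: 8, r: 0, s1: 0, s2: 3, s3: 0.
Improving columns: p. Bland's rule picks the smallest column index → p.

p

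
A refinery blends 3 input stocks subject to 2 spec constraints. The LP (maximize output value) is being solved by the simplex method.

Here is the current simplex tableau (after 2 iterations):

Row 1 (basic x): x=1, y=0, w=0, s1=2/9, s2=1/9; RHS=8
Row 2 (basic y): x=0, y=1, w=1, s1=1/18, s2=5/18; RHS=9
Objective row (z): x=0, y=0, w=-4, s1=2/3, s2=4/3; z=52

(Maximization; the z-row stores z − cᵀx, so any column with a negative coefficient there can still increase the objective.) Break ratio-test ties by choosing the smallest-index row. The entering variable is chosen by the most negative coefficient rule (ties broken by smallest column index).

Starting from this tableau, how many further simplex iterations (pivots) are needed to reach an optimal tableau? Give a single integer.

1

pivot: w in, y out → z = 88
No improving column remains; optimal.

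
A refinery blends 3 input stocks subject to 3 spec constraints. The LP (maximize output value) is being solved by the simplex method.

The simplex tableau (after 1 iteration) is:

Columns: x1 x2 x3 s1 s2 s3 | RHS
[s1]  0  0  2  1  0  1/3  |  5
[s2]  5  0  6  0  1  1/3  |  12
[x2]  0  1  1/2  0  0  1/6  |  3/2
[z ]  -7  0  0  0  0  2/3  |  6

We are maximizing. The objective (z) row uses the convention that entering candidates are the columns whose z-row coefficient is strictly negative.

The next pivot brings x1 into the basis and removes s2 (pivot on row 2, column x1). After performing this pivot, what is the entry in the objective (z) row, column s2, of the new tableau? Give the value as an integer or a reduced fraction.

Pivot element is row 2, column x1: 5.
Normalize row 2: new (row 2, s2) = 1/5 = 1/5.
z-row ← z-row − (-7)·(new row 2): 0 − (-7)·(1/5) = 7/5.

7/5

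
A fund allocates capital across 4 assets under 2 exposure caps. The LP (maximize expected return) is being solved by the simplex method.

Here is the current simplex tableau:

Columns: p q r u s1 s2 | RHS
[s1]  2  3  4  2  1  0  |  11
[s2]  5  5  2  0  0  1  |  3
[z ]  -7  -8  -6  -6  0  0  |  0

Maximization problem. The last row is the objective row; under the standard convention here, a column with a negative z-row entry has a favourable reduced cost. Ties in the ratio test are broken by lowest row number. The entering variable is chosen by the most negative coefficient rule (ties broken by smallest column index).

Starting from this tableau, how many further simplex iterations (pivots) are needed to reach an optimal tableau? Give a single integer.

pivot: q in, s2 out → z = 24/5
pivot: u in, s1 out → z = 162/5
pivot: p in, q out → z = 168/5
No improving column remains; optimal.

3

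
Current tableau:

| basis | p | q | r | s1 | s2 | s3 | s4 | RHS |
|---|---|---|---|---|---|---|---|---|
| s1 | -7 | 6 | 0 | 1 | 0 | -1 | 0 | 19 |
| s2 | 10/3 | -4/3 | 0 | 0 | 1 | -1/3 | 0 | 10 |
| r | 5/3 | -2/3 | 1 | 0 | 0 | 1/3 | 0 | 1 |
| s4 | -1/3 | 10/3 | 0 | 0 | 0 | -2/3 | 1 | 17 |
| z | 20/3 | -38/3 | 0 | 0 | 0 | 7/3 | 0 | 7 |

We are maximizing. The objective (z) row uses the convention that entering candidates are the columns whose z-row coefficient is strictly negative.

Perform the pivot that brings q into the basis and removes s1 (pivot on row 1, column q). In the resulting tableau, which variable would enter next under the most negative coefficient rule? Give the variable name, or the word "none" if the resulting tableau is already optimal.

Pivot element 6. New z-row = old z-row − (-38/3)·(row 1/6).
Updated z-row coefficients: p: -73/9, q: 0, r: 0, s1: 19/9, s2: 0, s3: 2/9, s4: 0.
The most negative is -73/9 in column p, so p would enter next.

p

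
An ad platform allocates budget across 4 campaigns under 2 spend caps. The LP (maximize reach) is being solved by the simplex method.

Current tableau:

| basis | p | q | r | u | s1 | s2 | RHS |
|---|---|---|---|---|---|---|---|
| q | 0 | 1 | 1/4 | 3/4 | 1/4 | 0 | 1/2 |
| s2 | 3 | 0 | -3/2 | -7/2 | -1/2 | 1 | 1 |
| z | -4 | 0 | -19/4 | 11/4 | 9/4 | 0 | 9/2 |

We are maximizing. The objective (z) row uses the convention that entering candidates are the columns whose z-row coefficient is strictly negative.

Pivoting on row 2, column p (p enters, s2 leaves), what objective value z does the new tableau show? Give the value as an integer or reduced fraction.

Minimum ratio for p: 1/3 = 1/3.
z changes by −(z-row coeff of p)·ratio = −(-4)·(1/3) = 4/3.
New z = 9/2 + (4/3) = 35/6.

35/6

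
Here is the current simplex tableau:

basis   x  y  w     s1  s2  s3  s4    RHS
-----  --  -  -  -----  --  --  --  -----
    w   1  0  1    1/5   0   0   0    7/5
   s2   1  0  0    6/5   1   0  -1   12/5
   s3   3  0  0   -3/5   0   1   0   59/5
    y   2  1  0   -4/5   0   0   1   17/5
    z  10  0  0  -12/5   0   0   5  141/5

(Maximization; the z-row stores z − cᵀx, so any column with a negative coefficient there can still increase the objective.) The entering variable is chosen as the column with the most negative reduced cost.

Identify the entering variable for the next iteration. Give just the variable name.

Objective-row coefficients: x: 10, y: 0, w: 0, s1: -12/5, s2: 0, s3: 0, s4: 5.
The most negative is -12/5 in column s1, so s1 enters.

s1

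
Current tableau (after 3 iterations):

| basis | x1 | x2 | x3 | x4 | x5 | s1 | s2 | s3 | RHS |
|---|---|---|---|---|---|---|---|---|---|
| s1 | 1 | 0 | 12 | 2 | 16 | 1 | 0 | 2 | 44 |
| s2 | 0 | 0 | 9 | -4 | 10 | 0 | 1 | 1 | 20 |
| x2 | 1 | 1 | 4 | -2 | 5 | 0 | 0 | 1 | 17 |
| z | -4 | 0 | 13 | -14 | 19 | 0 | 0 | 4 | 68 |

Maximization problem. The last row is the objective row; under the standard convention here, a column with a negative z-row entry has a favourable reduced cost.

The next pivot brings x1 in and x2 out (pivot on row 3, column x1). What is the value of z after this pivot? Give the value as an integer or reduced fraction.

Minimum ratio for x1: 17/1 = 17.
z changes by −(z-row coeff of x1)·ratio = −(-4)·17 = 68.
New z = 68 + 68 = 136.

136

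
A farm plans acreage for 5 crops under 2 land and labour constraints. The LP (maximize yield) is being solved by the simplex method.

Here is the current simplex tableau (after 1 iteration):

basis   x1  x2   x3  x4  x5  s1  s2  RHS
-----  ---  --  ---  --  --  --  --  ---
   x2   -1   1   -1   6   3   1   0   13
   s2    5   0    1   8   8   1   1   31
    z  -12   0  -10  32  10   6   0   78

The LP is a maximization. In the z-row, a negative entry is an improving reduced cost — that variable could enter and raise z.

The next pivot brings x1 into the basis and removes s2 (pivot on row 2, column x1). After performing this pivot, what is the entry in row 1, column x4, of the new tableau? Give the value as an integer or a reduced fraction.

Pivot element is row 2, column x1: 5.
Normalize row 2: new (row 2, x4) = 8/5 = 8/5.
row 1 ← row 1 − (-1)·(new row 2): 6 − (-1)·(8/5) = 38/5.

38/5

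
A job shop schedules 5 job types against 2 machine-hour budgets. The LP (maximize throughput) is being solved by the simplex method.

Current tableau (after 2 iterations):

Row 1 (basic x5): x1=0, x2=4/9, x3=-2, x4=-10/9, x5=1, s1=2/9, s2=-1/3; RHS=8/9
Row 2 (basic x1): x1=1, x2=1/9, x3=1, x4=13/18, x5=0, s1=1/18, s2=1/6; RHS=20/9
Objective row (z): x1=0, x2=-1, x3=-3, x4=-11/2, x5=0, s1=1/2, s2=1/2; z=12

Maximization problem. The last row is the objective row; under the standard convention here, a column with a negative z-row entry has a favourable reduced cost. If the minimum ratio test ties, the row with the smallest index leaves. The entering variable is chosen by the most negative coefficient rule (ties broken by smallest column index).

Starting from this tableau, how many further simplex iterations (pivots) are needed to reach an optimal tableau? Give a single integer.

pivot: x4 in, x1 out → z = 376/13
pivot: x2 in, x5 out → z = 30
No improving column remains; optimal.

2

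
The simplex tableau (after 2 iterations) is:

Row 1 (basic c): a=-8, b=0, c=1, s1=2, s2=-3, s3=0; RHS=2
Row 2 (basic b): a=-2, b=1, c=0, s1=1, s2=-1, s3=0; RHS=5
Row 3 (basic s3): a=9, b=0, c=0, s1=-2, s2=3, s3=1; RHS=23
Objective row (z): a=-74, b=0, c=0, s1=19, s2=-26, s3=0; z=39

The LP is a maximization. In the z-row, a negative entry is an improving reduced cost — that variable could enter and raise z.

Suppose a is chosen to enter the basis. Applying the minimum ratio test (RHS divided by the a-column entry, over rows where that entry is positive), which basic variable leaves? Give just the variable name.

Ratios: row 1 (c): entry -8 ≤ 0, skip; row 2 (b): entry -2 ≤ 0, skip; row 3 (s3): 23/9 = 23/9.
Minimum ratio 23/9 is in the s3 row, so s3 leaves.

s3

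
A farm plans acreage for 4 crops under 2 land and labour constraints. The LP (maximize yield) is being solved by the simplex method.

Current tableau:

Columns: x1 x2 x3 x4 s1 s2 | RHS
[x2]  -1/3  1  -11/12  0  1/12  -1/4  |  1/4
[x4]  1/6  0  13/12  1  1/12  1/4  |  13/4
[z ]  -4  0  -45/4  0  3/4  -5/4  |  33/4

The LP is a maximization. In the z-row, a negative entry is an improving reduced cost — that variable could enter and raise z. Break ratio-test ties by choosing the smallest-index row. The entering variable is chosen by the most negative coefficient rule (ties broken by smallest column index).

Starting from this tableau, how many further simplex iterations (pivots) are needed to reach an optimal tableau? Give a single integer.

pivot: x3 in, x4 out → z = 42
pivot: x1 in, x3 out → z = 345/4
No improving column remains; optimal.

2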